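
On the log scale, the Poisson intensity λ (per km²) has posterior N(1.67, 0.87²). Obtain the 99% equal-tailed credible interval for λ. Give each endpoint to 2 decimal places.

On the log scale the 99% interval is 1.67 ± 2.576 × 0.87 = [-0.5710, 3.9110].
Exponentiate: [e^-0.5710, e^3.9110] = [0.56, 49.95].

[0.56, 49.95]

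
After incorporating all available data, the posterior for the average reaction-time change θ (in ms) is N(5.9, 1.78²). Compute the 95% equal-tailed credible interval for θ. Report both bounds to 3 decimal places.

The posterior is symmetric, so the 95% equal-tailed interval is θ = 5.9 ± z·1.78 with z = 1.960.
Half-width: 1.960 × 1.78 = 3.489.
5.9 − 3.489 = 2.411; 5.9 + 3.489 = 9.389.

[2.411, 9.389]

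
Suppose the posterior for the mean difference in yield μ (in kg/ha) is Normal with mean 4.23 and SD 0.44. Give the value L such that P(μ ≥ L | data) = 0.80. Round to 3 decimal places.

3.860

Need L with P(μ ≥ L) = 0.80: L = 4.23 − z_{0.2}·0.44.
z = 0.842; L = 4.23 − 0.842 × 0.44 = 3.860.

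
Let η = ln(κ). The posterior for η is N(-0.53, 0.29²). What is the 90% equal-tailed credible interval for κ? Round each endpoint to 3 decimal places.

On the log scale the 90% interval is -0.53 ± 1.645 × 0.29 = [-1.0070, -0.0530].
Exponentiate: [e^-1.0070, e^-0.0530] = [0.365, 0.948].

[0.365, 0.948]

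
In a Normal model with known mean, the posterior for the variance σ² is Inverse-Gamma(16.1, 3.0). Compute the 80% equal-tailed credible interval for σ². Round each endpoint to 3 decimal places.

Inverse-Gamma(16.1, 3.0) quantiles: F⁻¹(0.1) and F⁻¹(0.9).
Equivalently, 1/σ² ~ Gamma(16.1, rate = 3.0); invert its 0.9 and 0.1 quantiles.
Posterior mean ≈ 0.199, SD ≈ 0.053; a Normal approximation gives roughly [0.131, 0.266].
Exact: lower = 0.140; upper = 0.267.

[0.140, 0.267]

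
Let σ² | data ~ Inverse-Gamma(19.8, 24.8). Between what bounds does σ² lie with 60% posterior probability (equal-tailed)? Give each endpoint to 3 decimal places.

Inverse-Gamma(19.8, 24.8) quantiles: F⁻¹(0.2) and F⁻¹(0.8).
Equivalently, 1/σ² ~ Gamma(19.8, rate = 24.8); invert its 0.8 and 0.2 quantiles.
Posterior mean ≈ 1.319, SD ≈ 0.313; a Normal approximation gives roughly [1.056, 1.582].
Exact: lower = 1.059; upper = 1.551.

[1.059, 1.551]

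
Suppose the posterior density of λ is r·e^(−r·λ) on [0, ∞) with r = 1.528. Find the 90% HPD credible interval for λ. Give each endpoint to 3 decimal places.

The exponential density is strictly decreasing on [0, ∞), so the HPD interval is anchored at 0: [0, q] with P(λ ≤ q) = 0.90.
q = −ln(1 − 0.90) / 1.528 = 2.3026 / 1.528 = 1.507.

[0.000, 1.507]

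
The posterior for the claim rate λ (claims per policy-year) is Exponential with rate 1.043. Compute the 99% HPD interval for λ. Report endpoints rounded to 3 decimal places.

[0.000, 4.415]

The exponential density is strictly decreasing on [0, ∞), so the HPD interval is anchored at 0: [0, q] with P(λ ≤ q) = 0.99.
q = −ln(1 − 0.99) / 1.043 = 4.6052 / 1.043 = 4.415.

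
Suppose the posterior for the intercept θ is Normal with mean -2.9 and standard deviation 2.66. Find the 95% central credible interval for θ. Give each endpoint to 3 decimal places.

[-8.114, 2.314]

The posterior is symmetric, so the 95% equal-tailed interval is θ = -2.9 ± z·2.66 with z = 1.960.
Half-width: 1.960 × 2.66 = 5.214.
-2.9 − 5.214 = -8.114; -2.9 + 5.214 = 2.314.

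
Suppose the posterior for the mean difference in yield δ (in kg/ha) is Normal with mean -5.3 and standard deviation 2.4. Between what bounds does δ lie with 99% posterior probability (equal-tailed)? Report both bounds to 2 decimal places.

[-11.48, 0.88]

The posterior is symmetric, so the 99% equal-tailed interval is δ = -5.3 ± z·2.4 with z = 2.576.
Half-width: 2.576 × 2.4 = 6.18.
-5.3 − 6.18 = -11.48; -5.3 + 6.18 = 0.88.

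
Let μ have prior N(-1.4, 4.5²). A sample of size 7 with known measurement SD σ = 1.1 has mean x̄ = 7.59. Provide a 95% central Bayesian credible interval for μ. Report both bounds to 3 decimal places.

Posterior precision = 1/4.5² + 7/1.1² = 0.0494 + 5.7851 = 5.8345, so posterior SD = 0.4140.
Posterior mean = (-1.4/4.5² + 7·7.59/1.1²) / 5.8345 = 7.5139.
Interval: 7.5139 ± 1.960 × 0.4140 → [6.702, 8.325].

[6.702, 8.325]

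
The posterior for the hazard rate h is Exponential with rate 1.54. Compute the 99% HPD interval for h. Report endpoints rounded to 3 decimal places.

The exponential density is strictly decreasing on [0, ∞), so the HPD interval is anchored at 0: [0, q] with P(h ≤ q) = 0.99.
q = −ln(1 − 0.99) / 1.54 = 4.6052 / 1.54 = 2.990.

[0.000, 2.990]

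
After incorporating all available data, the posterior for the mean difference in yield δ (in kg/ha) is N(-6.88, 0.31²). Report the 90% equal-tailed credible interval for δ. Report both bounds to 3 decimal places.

The posterior is symmetric, so the 90% equal-tailed interval is δ = -6.88 ± z·0.31 with z = 1.645.
Half-width: 1.645 × 0.31 = 0.510.
-6.88 − 0.510 = -7.390; -6.88 + 0.510 = -6.370.

[-7.390, -6.370]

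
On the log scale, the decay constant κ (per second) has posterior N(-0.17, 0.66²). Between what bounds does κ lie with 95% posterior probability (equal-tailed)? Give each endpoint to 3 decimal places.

On the log scale the 95% interval is -0.17 ± 1.960 × 0.66 = [-1.4636, 1.1236].
Exponentiate: [e^-1.4636, e^1.1236] = [0.231, 3.076].

[0.231, 3.076]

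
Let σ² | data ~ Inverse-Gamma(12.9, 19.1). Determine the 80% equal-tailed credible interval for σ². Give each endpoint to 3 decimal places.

[1.081, 2.230]

Inverse-Gamma(12.9, 19.1) quantiles: F⁻¹(0.1) and F⁻¹(0.9).
Equivalently, 1/σ² ~ Gamma(12.9, rate = 19.1); invert its 0.9 and 0.1 quantiles.
Posterior mean ≈ 1.605, SD ≈ 0.486; a Normal approximation gives roughly [0.982, 2.228].
Exact: lower = 1.081; upper = 2.230.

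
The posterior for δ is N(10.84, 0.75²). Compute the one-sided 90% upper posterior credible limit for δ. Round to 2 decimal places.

Need U with P(δ ≤ U) = 0.90: U = 10.84 + z_{0.1}·0.75.
z = 1.282; U = 10.84 + 1.282 × 0.75 = 11.80.

11.80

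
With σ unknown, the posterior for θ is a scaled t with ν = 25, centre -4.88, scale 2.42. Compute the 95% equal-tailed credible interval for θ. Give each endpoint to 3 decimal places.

[-9.864, 0.104]

The t_25 distribution is symmetric; the 95% interval is -4.88 ± t·2.42 with t_{0.975,25} = 2.060.
Half-width: 2.060 × 2.42 = 4.984.
-4.88 − 4.984 = -9.864; -4.88 + 4.984 = 0.104.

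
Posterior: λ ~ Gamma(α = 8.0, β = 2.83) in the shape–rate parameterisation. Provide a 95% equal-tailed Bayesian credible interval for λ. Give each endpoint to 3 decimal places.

[1.220, 5.096]

Posterior: Gamma(shape 8.0, rate 2.83).
Equal-tailed 95% interval: Gamma(8.0, 2.83) quantiles at 0.025 and 0.975.
Posterior mean ≈ 2.827, SD ≈ 0.999; a Normal approximation gives roughly [0.868, 4.786].
Exact: lower = 1.220; upper = 5.096.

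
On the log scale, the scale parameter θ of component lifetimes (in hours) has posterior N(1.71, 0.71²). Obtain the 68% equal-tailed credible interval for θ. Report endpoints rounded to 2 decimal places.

On the log scale the 68% interval is 1.71 ± 0.994 × 0.71 = [1.0039, 2.4161].
Exponentiate: [e^1.0039, e^2.4161] = [2.73, 11.20].

[2.73, 11.20]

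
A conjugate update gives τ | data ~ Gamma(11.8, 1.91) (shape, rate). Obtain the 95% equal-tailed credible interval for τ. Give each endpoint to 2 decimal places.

Posterior: Gamma(shape 11.8, rate 1.91).
Equal-tailed 95% interval: Gamma(11.8, 1.91) quantiles at 0.025 and 0.975.
Posterior mean ≈ 6.18, SD ≈ 1.80; a Normal approximation gives roughly [2.65, 9.70].
Exact: lower = 3.17; upper = 10.17.

[3.17, 10.17]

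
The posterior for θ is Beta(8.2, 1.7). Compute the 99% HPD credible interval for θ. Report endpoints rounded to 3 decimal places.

[0.490, 1.000]

The posterior is unimodal and skewed, so the HPD interval has equal density at both endpoints and is the shortest 99% interval.
Solving f(0.490) = f(1.000) with F(1.000) − F(0.490) = 0.99 gives [0.490, 1.000].
For comparison, the equal-tailed interval is [0.448, 0.993]; the HPD is narrower and shifted toward the mode.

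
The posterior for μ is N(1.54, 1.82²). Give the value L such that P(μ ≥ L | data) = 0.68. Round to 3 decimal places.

0.689

Need L with P(μ ≥ L) = 0.68: L = 1.54 − z_{0.32}·1.82.
z = 0.468; L = 1.54 − 0.468 × 1.82 = 0.689.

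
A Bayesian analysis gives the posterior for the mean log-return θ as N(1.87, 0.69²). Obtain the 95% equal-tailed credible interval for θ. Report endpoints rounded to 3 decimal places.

[0.518, 3.222]

The posterior is symmetric, so the 95% equal-tailed interval is θ = 1.87 ± z·0.69 with z = 1.960.
Half-width: 1.960 × 0.69 = 1.352.
1.87 − 1.352 = 0.518; 1.87 + 1.352 = 3.222.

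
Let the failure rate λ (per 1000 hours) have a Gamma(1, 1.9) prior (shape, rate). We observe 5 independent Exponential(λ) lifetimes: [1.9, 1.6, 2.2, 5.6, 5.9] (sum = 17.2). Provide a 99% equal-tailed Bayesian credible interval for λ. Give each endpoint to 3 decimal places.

[0.080, 0.741]

Posterior: Gamma(1+5, 1.9+17.2) = Gamma(6, 19.1) (shape, rate).
Equal-tailed 99% interval: Gamma(6, 19.1) quantiles at 0.005 and 0.995.
Posterior mean ≈ 0.314, SD ≈ 0.128; a Normal approximation gives roughly [-0.016, 0.644].
Exact: lower = 0.080; upper = 0.741.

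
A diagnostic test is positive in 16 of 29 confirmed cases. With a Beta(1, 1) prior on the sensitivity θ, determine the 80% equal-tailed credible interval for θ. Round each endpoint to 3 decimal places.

Posterior: Beta(1+16, 1+13) = Beta(17, 14).
Equal-tailed 80% interval: the 0.1 and 0.9 quantiles of Beta(17, 14).
Posterior mean ≈ 0.548, SD ≈ 0.088; a Normal approximation gives roughly [0.436, 0.661].
Exact: F⁻¹(0.1) = 0.434; F⁻¹(0.9) = 0.662.

[0.434, 0.662]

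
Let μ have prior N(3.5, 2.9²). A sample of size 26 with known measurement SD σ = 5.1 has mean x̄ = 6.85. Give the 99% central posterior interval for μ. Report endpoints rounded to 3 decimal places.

Posterior precision = 1/2.9² + 26/5.1² = 0.1189 + 0.9996 = 1.1185, so posterior SD = 0.9455.
Posterior mean = (3.5/2.9² + 26·6.85/5.1²) / 1.1185 = 6.4939.
Interval: 6.4939 ± 2.576 × 0.9455 → [4.058, 8.929].

[4.058, 8.929]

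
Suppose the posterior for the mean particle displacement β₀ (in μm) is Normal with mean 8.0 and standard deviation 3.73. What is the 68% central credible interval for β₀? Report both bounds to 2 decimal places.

[4.29, 11.71]

The posterior is symmetric, so the 68% equal-tailed interval is β₀ = 8.0 ± z·3.73 with z = 0.994.
Half-width: 0.994 × 3.73 = 3.71.
8.0 − 3.71 = 4.29; 8.0 + 3.71 = 11.71.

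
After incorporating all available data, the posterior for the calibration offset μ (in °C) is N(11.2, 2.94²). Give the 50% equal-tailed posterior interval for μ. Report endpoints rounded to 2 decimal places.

[9.22, 13.18]

The posterior is symmetric, so the 50% equal-tailed interval is μ = 11.2 ± z·2.94 with z = 0.674.
Half-width: 0.674 × 2.94 = 1.98.
11.2 − 1.98 = 9.22; 11.2 + 1.98 = 13.18.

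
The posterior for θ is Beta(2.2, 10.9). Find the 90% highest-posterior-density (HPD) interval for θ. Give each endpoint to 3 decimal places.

[0.016, 0.313]

The posterior is unimodal and skewed, so the HPD interval has equal density at both endpoints and is the shortest 90% interval.
Solving f(0.016) = f(0.313) with F(0.313) − F(0.016) = 0.90 gives [0.016, 0.313].
For comparison, the equal-tailed interval is [0.037, 0.357]; the HPD is narrower and shifted toward the mode.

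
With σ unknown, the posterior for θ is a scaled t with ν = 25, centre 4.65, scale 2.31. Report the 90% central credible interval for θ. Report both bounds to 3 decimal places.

The t_25 distribution is symmetric; the 90% interval is 4.65 ± t·2.31 with t_{0.95,25} = 1.708.
Half-width: 1.708 × 2.31 = 3.946.
4.65 − 3.946 = 0.704; 4.65 + 3.946 = 8.596.

[0.704, 8.596]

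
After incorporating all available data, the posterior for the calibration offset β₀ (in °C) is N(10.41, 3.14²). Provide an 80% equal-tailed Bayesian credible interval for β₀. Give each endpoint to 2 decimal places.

[6.39, 14.43]

The posterior is symmetric, so the 80% equal-tailed interval is β₀ = 10.41 ± z·3.14 with z = 1.282.
Half-width: 1.282 × 3.14 = 4.02.
10.41 − 4.02 = 6.39; 10.41 + 4.02 = 14.43.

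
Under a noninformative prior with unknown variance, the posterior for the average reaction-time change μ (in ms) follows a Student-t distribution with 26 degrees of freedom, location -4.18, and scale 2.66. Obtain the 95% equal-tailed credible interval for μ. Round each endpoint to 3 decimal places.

The t_26 distribution is symmetric; the 95% interval is -4.18 ± t·2.66 with t_{0.975,26} = 2.056.
Half-width: 2.056 × 2.66 = 5.468.
-4.18 − 5.468 = -9.648; -4.18 + 5.468 = 1.288.

[-9.648, 1.288]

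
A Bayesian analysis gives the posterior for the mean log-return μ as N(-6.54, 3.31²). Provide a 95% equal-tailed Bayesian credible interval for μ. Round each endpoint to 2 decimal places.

The posterior is symmetric, so the 95% equal-tailed interval is μ = -6.54 ± z·3.31 with z = 1.960.
Half-width: 1.960 × 3.31 = 6.49.
-6.54 − 6.49 = -13.03; -6.54 + 6.49 = -0.05.

[-13.03, -0.05]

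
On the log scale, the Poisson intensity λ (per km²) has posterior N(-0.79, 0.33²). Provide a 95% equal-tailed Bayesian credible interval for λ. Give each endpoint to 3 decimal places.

[0.238, 0.867]

On the log scale the 95% interval is -0.79 ± 1.960 × 0.33 = [-1.4368, -0.1432].
Exponentiate: [e^-1.4368, e^-0.1432] = [0.238, 0.867].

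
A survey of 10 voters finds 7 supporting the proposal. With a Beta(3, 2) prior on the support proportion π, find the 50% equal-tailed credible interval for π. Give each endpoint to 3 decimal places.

Posterior: Beta(3+7, 2+3) = Beta(10, 5).
Equal-tailed 50% interval: the 0.25 and 0.75 quantiles of Beta(10, 5).
Posterior mean ≈ 0.667, SD ≈ 0.118; a Normal approximation gives roughly [0.587, 0.746].
Exact: F⁻¹(0.25) = 0.588; F⁻¹(0.75) = 0.753.

[0.588, 0.753]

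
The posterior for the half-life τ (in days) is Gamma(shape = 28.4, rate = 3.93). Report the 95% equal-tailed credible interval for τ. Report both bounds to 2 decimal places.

[4.82, 10.12]

Posterior: Gamma(shape 28.4, rate 3.93).
Equal-tailed 95% interval: Gamma(28.4, 3.93) quantiles at 0.025 and 0.975.
Posterior mean ≈ 7.23, SD ≈ 1.36; a Normal approximation gives roughly [4.57, 9.88].
Exact: lower = 4.82; upper = 10.12.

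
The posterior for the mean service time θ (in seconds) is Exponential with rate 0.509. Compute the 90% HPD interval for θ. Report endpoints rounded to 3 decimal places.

[0.000, 4.524]

The exponential density is strictly decreasing on [0, ∞), so the HPD interval is anchored at 0: [0, q] with P(θ ≤ q) = 0.90.
q = −ln(1 − 0.90) / 0.509 = 2.3026 / 0.509 = 4.524.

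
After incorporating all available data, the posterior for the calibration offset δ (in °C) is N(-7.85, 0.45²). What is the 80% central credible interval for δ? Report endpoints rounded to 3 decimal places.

[-8.427, -7.273]

The posterior is symmetric, so the 80% equal-tailed interval is δ = -7.85 ± z·0.45 with z = 1.282.
Half-width: 1.282 × 0.45 = 0.577.
-7.85 − 0.577 = -8.427; -7.85 + 0.577 = -7.273.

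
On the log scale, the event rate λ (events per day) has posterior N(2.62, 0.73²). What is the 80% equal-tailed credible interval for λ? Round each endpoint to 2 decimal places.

[5.39, 35.01]

On the log scale the 80% interval is 2.62 ± 1.282 × 0.73 = [1.6845, 3.5555].
Exponentiate: [e^1.6845, e^3.5555] = [5.39, 35.01].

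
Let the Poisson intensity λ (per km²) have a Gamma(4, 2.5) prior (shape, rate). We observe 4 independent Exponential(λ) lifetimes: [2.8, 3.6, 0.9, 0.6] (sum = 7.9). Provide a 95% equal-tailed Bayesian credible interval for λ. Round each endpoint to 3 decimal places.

Posterior: Gamma(4+4, 2.5+7.9) = Gamma(8, 10.4) (shape, rate).
Equal-tailed 95% interval: Gamma(8, 10.4) quantiles at 0.025 and 0.975.
Posterior mean ≈ 0.769, SD ≈ 0.272; a Normal approximation gives roughly [0.236, 1.302].
Exact: lower = 0.332; upper = 1.387.

[0.332, 1.387]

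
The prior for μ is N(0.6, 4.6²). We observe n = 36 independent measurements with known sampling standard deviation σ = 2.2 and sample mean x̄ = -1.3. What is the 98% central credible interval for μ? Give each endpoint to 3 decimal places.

[-2.138, -0.438]

Posterior precision = 1/4.6² + 36/2.2² = 0.0473 + 7.4380 = 7.4853, so posterior SD = 0.3655.
Posterior mean = (0.6/4.6² + 36·-1.3/2.2²) / 7.4853 = -1.2880.
Interval: -1.2880 ± 2.326 × 0.3655 → [-2.138, -0.438].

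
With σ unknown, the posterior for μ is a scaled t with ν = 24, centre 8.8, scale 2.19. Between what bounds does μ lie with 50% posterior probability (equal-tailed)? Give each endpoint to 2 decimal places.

[7.30, 10.30]

The t_24 distribution is symmetric; the 50% interval is 8.8 ± t·2.19 with t_{0.75,24} = 0.685.
Half-width: 0.685 × 2.19 = 1.50.
8.8 − 1.50 = 7.30; 8.8 + 1.50 = 10.30.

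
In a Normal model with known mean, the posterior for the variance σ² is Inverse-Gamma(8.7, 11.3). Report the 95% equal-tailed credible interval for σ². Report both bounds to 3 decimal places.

Inverse-Gamma(8.7, 11.3) quantiles: F⁻¹(0.025) and F⁻¹(0.975).
Equivalently, 1/σ² ~ Gamma(8.7, rate = 11.3); invert its 0.975 and 0.025 quantiles.
Posterior mean ≈ 1.468, SD ≈ 0.567; a Normal approximation gives roughly [0.356, 2.579].
Exact: lower = 0.736; upper = 2.886.

[0.736, 2.886]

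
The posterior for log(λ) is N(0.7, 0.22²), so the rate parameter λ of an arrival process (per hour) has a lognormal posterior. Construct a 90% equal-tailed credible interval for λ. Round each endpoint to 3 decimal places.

On the log scale the 90% interval is 0.7 ± 1.645 × 0.22 = [0.3381, 1.0619].
Exponentiate: [e^0.3381, e^1.0619] = [1.402, 2.892].

[1.402, 2.892]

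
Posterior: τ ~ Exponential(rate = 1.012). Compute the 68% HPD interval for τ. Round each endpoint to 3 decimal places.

[0.000, 1.126]

The exponential density is strictly decreasing on [0, ∞), so the HPD interval is anchored at 0: [0, q] with P(τ ≤ q) = 0.68.
q = −ln(1 − 0.68) / 1.012 = 1.1394 / 1.012 = 1.126.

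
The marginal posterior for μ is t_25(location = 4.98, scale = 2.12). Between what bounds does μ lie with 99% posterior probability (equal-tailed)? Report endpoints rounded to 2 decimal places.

[-0.93, 10.89]

The t_25 distribution is symmetric; the 99% interval is 4.98 ± t·2.12 with t_{0.995,25} = 2.787.
Half-width: 2.787 × 2.12 = 5.91.
4.98 − 5.91 = -0.93; 4.98 + 5.91 = 10.89.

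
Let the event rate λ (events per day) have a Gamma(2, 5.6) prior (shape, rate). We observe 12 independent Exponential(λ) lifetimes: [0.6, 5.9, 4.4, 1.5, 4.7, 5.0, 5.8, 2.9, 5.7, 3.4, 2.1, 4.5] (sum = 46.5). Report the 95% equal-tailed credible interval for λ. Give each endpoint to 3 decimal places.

Posterior: Gamma(2+12, 5.6+46.5) = Gamma(14, 52.1) (shape, rate).
Equal-tailed 95% interval: Gamma(14, 52.1) quantiles at 0.025 and 0.975.
Posterior mean ≈ 0.269, SD ≈ 0.072; a Normal approximation gives roughly [0.128, 0.409].
Exact: lower = 0.147; upper = 0.427.

[0.147, 0.427]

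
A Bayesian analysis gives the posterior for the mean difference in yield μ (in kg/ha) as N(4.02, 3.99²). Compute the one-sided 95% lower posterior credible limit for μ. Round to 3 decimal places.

Need L with P(μ ≥ L) = 0.95: L = 4.02 − z_{0.05}·3.99.
z = 1.645; L = 4.02 − 1.645 × 3.99 = -2.543.

-2.543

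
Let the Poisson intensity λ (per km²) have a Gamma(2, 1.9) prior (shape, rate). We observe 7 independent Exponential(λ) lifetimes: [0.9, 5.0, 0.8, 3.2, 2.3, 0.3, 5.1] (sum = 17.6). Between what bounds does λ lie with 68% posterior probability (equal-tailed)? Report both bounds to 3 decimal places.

Posterior: Gamma(2+7, 1.9+17.6) = Gamma(9, 19.5) (shape, rate).
Equal-tailed 68% interval: Gamma(9, 19.5) quantiles at 0.16 and 0.84.
Posterior mean ≈ 0.462, SD ≈ 0.154; a Normal approximation gives roughly [0.309, 0.615].
Exact: lower = 0.311; upper = 0.612.

[0.311, 0.612]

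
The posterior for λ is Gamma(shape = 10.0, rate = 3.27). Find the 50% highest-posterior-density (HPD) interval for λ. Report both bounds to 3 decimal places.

The posterior is unimodal and skewed, so the HPD interval has equal density at both endpoints and is the shortest 50% interval.
Solving f(2.174) = f(3.425) with F(3.425) − F(2.174) = 0.50 gives [2.174, 3.425].
For comparison, the equal-tailed interval is [2.363, 3.643]; the HPD is narrower and shifted toward the mode.

[2.174, 3.425]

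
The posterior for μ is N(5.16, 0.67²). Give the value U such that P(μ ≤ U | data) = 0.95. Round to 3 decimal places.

6.262

Need U with P(μ ≤ U) = 0.95: U = 5.16 + z_{0.05}·0.67.
z = 1.645; U = 5.16 + 1.645 × 0.67 = 6.262.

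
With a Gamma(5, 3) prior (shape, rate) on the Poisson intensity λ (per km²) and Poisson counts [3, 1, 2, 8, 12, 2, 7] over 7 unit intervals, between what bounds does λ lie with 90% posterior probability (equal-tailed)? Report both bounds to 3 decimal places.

Posterior: Gamma(5+35, 3+7) = Gamma(40, 10) (shape, rate).
Equal-tailed 90% interval: Gamma(40, 10) quantiles at 0.05 and 0.95.
Posterior mean ≈ 4.000, SD ≈ 0.632; a Normal approximation gives roughly [2.960, 5.040].
Exact: lower = 3.020; upper = 5.094.

[3.020, 5.094]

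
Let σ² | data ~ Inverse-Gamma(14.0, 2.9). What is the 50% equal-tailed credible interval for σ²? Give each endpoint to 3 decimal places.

[0.178, 0.256]

Inverse-Gamma(14.0, 2.9) quantiles: F⁻¹(0.25) and F⁻¹(0.75).
Equivalently, 1/σ² ~ Gamma(14.0, rate = 2.9); invert its 0.75 and 0.25 quantiles.
Posterior mean ≈ 0.223, SD ≈ 0.064; a Normal approximation gives roughly [0.180, 0.267].
Exact: lower = 0.178; upper = 0.256.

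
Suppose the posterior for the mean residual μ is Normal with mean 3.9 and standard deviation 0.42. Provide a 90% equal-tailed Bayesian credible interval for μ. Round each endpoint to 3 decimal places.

[3.209, 4.591]

The posterior is symmetric, so the 90% equal-tailed interval is μ = 3.9 ± z·0.42 with z = 1.645.
Half-width: 1.645 × 0.42 = 0.691.
3.9 − 0.691 = 3.209; 3.9 + 0.691 = 4.591.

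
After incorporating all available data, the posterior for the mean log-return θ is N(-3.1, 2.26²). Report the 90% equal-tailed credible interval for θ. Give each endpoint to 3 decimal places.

[-6.817, 0.617]

The posterior is symmetric, so the 90% equal-tailed interval is θ = -3.1 ± z·2.26 with z = 1.645.
Half-width: 1.645 × 2.26 = 3.717.
-3.1 − 3.717 = -6.817; -3.1 + 3.717 = 0.617.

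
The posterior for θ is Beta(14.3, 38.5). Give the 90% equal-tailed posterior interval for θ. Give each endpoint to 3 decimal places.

Posterior: Beta(14.3, 38.5).
Equal-tailed 90% interval: the 0.05 and 0.95 quantiles of Beta(14.3, 38.5).
Posterior mean ≈ 0.271, SD ≈ 0.061; a Normal approximation gives roughly [0.171, 0.370].
Exact: F⁻¹(0.05) = 0.176; F⁻¹(0.95) = 0.375.

[0.176, 0.375]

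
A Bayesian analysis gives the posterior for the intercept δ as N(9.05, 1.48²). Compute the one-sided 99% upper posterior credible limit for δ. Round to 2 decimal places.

Need U with P(δ ≤ U) = 0.99: U = 9.05 + z_{0.01}·1.48.
z = 2.326; U = 9.05 + 2.326 × 1.48 = 12.49.

12.49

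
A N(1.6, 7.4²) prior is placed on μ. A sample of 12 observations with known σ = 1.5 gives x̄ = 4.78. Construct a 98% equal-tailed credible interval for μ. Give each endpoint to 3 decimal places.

[3.764, 5.775]

Posterior precision = 1/7.4² + 12/1.5² = 0.0183 + 5.3333 = 5.3516, so posterior SD = 0.4323.
Posterior mean = (1.6/7.4² + 12·4.78/1.5²) / 5.3516 = 4.7691.
Interval: 4.7691 ± 2.326 × 0.4323 → [3.764, 5.775].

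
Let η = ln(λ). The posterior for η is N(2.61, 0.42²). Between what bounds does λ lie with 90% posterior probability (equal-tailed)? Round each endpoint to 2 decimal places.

On the log scale the 90% interval is 2.61 ± 1.645 × 0.42 = [1.9192, 3.3008].
Exponentiate: [e^1.9192, e^3.3008] = [6.82, 27.14].

[6.82, 27.14]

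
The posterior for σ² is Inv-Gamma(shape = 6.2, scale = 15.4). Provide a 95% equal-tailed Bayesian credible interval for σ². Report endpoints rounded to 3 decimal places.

Inverse-Gamma(6.2, 15.4) quantiles: F⁻¹(0.025) and F⁻¹(0.975).
Equivalently, 1/σ² ~ Gamma(6.2, rate = 15.4); invert its 0.975 and 0.025 quantiles.
Posterior mean ≈ 2.962, SD ≈ 1.445; a Normal approximation gives roughly [0.129, 5.794].
Exact: lower = 1.289; upper = 6.632.

[1.289, 6.632]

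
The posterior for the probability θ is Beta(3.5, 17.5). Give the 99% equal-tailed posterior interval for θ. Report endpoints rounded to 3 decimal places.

[0.026, 0.419]

Posterior: Beta(3.5, 17.5).
Equal-tailed 99% interval: the 0.005 and 0.995 quantiles of Beta(3.5, 17.5).
Posterior mean ≈ 0.167, SD ≈ 0.079; a Normal approximation gives roughly [-0.038, 0.371].
Exact: F⁻¹(0.005) = 0.026; F⁻¹(0.995) = 0.419.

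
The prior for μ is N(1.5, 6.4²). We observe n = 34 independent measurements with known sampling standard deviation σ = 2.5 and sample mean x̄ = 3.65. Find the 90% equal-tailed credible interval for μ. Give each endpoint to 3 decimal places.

Posterior precision = 1/6.4² + 34/2.5² = 0.0244 + 5.4400 = 5.4644, so posterior SD = 0.4278.
Posterior mean = (1.5/6.4² + 34·3.65/2.5²) / 5.4644 = 3.6404.
Interval: 3.6404 ± 1.645 × 0.4278 → [2.937, 4.344].

[2.937, 4.344]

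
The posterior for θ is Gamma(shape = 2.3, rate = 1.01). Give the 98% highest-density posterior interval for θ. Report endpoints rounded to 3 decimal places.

[0.049, 6.314]

The posterior is unimodal and skewed, so the HPD interval has equal density at both endpoints and is the shortest 98% interval.
Solving f(0.049) = f(6.314) with F(6.314) − F(0.049) = 0.98 gives [0.049, 6.314].
For comparison, the equal-tailed interval is [0.220, 7.116]; the HPD is narrower and shifted toward the mode.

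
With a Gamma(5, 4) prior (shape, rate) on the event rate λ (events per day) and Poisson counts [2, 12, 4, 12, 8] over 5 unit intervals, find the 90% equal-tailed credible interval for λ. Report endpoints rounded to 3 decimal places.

[3.646, 6.036]

Posterior: Gamma(5+38, 4+5) = Gamma(43, 9) (shape, rate).
Equal-tailed 90% interval: Gamma(43, 9) quantiles at 0.05 and 0.95.
Posterior mean ≈ 4.778, SD ≈ 0.729; a Normal approximation gives roughly [3.579, 5.976].
Exact: lower = 3.646; upper = 6.036.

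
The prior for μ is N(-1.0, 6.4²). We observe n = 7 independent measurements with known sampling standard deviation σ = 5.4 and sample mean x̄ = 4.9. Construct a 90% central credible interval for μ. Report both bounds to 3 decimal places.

[1.157, 7.554]

Posterior precision = 1/6.4² + 7/5.4² = 0.0244 + 0.2401 = 0.2645, so posterior SD = 1.9445.
Posterior mean = (-1.0/6.4² + 7·4.9/5.4²) / 0.2645 = 4.3554.
Interval: 4.3554 ± 1.645 × 1.9445 → [1.157, 7.554].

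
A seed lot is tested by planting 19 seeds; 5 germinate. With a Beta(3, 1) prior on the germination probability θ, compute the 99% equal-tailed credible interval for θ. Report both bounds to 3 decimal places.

[0.131, 0.612]

Posterior: Beta(3+5, 1+14) = Beta(8, 15).
Equal-tailed 99% interval: the 0.005 and 0.995 quantiles of Beta(8, 15).
Posterior mean ≈ 0.348, SD ≈ 0.097; a Normal approximation gives roughly [0.097, 0.598].
Exact: F⁻¹(0.005) = 0.131; F⁻¹(0.995) = 0.612.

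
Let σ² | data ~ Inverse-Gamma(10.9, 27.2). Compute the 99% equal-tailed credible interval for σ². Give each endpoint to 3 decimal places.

[1.279, 6.385]

Inverse-Gamma(10.9, 27.2) quantiles: F⁻¹(0.005) and F⁻¹(0.995).
Equivalently, 1/σ² ~ Gamma(10.9, rate = 27.2); invert its 0.995 and 0.005 quantiles.
Posterior mean ≈ 2.747, SD ≈ 0.921; a Normal approximation gives roughly [0.375, 5.120].
Exact: lower = 1.279; upper = 6.385.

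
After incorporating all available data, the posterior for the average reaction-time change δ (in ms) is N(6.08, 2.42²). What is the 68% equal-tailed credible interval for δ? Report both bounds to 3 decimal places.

[3.673, 8.487]

The posterior is symmetric, so the 68% equal-tailed interval is δ = 6.08 ± z·2.42 with z = 0.994.
Half-width: 0.994 × 2.42 = 2.407.
6.08 − 2.407 = 3.673; 6.08 + 2.407 = 8.487.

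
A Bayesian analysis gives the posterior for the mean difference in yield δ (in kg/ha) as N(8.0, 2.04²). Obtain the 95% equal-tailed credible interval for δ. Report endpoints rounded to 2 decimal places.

[4.00, 12.00]

The posterior is symmetric, so the 95% equal-tailed interval is δ = 8.0 ± z·2.04 with z = 1.960.
Half-width: 1.960 × 2.04 = 4.00.
8.0 − 4.00 = 4.00; 8.0 + 4.00 = 12.00.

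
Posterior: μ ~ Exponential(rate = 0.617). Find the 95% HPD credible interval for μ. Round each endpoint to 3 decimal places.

The exponential density is strictly decreasing on [0, ∞), so the HPD interval is anchored at 0: [0, q] with P(μ ≤ q) = 0.95.
q = −ln(1 − 0.95) / 0.617 = 2.9957 / 0.617 = 4.855.

[0.000, 4.855]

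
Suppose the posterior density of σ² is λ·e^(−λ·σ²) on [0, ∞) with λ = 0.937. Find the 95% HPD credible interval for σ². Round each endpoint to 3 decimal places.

The exponential density is strictly decreasing on [0, ∞), so the HPD interval is anchored at 0: [0, q] with P(σ² ≤ q) = 0.95.
q = −ln(1 − 0.95) / 0.937 = 2.9957 / 0.937 = 3.197.

[0.000, 3.197]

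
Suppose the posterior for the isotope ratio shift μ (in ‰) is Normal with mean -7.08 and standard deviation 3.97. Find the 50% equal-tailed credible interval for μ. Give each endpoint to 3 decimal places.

[-9.758, -4.402]

The posterior is symmetric, so the 50% equal-tailed interval is μ = -7.08 ± z·3.97 with z = 0.674.
Half-width: 0.674 × 3.97 = 2.678.
-7.08 − 2.678 = -9.758; -7.08 + 2.678 = -4.402.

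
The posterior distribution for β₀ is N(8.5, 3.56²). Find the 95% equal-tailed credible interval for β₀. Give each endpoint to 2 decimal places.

The posterior is symmetric, so the 95% equal-tailed interval is β₀ = 8.5 ± z·3.56 with z = 1.960.
Half-width: 1.960 × 3.56 = 6.98.
8.5 − 6.98 = 1.52; 8.5 + 6.98 = 15.48.

[1.52, 15.48]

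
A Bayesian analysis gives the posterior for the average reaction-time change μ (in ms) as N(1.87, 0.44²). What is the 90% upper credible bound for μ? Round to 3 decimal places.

2.434

Need U with P(μ ≤ U) = 0.90: U = 1.87 + z_{0.1}·0.44.
z = 1.282; U = 1.87 + 1.282 × 0.44 = 2.434.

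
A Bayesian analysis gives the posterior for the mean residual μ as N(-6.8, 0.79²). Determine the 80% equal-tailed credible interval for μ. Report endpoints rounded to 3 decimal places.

The posterior is symmetric, so the 80% equal-tailed interval is μ = -6.8 ± z·0.79 with z = 1.282.
Half-width: 1.282 × 0.79 = 1.012.
-6.8 − 1.012 = -7.812; -6.8 + 1.012 = -5.788.

[-7.812, -5.788]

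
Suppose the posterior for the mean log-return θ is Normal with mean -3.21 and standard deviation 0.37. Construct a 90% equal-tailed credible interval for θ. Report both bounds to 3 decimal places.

[-3.819, -2.601]

The posterior is symmetric, so the 90% equal-tailed interval is θ = -3.21 ± z·0.37 with z = 1.645.
Half-width: 1.645 × 0.37 = 0.609.
-3.21 − 0.609 = -3.819; -3.21 + 0.609 = -2.601.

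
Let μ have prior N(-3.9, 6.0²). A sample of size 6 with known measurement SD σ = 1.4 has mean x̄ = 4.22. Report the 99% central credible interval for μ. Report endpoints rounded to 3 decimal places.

[2.681, 5.613]

Posterior precision = 1/6.0² + 6/1.4² = 0.0278 + 3.0612 = 3.0890, so posterior SD = 0.5690.
Posterior mean = (-3.9/6.0² + 6·4.22/1.4²) / 3.0890 = 4.1470.
Interval: 4.1470 ± 2.576 × 0.5690 → [2.681, 5.613].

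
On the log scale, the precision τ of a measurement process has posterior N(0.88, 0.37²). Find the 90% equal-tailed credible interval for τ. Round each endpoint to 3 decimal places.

[1.312, 4.431]

On the log scale the 90% interval is 0.88 ± 1.645 × 0.37 = [0.2714, 1.4886].
Exponentiate: [e^0.2714, e^1.4886] = [1.312, 4.431].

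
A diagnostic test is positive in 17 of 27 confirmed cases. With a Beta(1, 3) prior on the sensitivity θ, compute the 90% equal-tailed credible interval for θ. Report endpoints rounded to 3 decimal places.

Posterior: Beta(1+17, 3+10) = Beta(18, 13).
Equal-tailed 90% interval: the 0.05 and 0.95 quantiles of Beta(18, 13).
Posterior mean ≈ 0.581, SD ≈ 0.087; a Normal approximation gives roughly [0.437, 0.724].
Exact: F⁻¹(0.05) = 0.434; F⁻¹(0.95) = 0.721.

[0.434, 0.721]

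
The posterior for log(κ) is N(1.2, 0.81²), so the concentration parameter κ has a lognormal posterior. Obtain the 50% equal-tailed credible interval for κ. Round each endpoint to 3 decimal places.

[1.923, 5.734]

On the log scale the 50% interval is 1.2 ± 0.674 × 0.81 = [0.6537, 1.7463].
Exponentiate: [e^0.6537, e^1.7463] = [1.923, 5.734].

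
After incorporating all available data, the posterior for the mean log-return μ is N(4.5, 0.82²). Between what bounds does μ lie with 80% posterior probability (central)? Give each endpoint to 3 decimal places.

The posterior is symmetric, so the 80% equal-tailed interval is μ = 4.5 ± z·0.82 with z = 1.282.
Half-width: 1.282 × 0.82 = 1.051.
4.5 − 1.051 = 3.449; 4.5 + 1.051 = 5.551.

[3.449, 5.551]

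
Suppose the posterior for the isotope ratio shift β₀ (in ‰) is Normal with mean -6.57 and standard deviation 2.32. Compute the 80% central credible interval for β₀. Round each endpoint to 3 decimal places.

The posterior is symmetric, so the 80% equal-tailed interval is β₀ = -6.57 ± z·2.32 with z = 1.282.
Half-width: 1.282 × 2.32 = 2.973.
-6.57 − 2.973 = -9.543; -6.57 + 2.973 = -3.597.

[-9.543, -3.597]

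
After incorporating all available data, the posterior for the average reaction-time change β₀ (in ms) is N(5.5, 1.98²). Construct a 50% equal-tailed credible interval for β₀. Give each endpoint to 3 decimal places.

The posterior is symmetric, so the 50% equal-tailed interval is β₀ = 5.5 ± z·1.98 with z = 0.674.
Half-width: 0.674 × 1.98 = 1.335.
5.5 − 1.335 = 4.165; 5.5 + 1.335 = 6.835.

[4.165, 6.835]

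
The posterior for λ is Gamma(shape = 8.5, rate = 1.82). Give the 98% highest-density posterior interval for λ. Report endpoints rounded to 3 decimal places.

The posterior is unimodal and skewed, so the HPD interval has equal density at both endpoints and is the shortest 98% interval.
Solving f(1.514) = f(8.737) with F(8.737) − F(1.514) = 0.98 gives [1.514, 8.737].
For comparison, the equal-tailed interval is [1.760, 9.178]; the HPD is narrower and shifted toward the mode.

[1.514, 8.737]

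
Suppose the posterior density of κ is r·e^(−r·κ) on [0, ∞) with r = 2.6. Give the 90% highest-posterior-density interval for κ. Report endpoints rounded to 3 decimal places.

[0.000, 0.886]

The exponential density is strictly decreasing on [0, ∞), so the HPD interval is anchored at 0: [0, q] with P(κ ≤ q) = 0.90.
q = −ln(1 − 0.90) / 2.6 = 2.3026 / 2.6 = 0.886.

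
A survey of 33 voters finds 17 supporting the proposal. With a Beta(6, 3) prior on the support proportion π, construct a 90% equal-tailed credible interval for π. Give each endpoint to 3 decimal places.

Posterior: Beta(6+17, 3+16) = Beta(23, 19).
Equal-tailed 90% interval: the 0.05 and 0.95 quantiles of Beta(23, 19).
Posterior mean ≈ 0.548, SD ≈ 0.076; a Normal approximation gives roughly [0.423, 0.672].
Exact: F⁻¹(0.05) = 0.421; F⁻¹(0.95) = 0.671.

[0.421, 0.671]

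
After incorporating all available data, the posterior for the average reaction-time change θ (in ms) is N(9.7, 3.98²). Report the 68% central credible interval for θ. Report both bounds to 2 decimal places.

The posterior is symmetric, so the 68% equal-tailed interval is θ = 9.7 ± z·3.98 with z = 0.994.
Half-width: 0.994 × 3.98 = 3.96.
9.7 − 3.96 = 5.74; 9.7 + 3.96 = 13.66.

[5.74, 13.66]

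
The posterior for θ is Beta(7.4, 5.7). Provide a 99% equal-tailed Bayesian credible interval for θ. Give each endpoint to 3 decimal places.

[0.231, 0.865]

Posterior: Beta(7.4, 5.7).
Equal-tailed 99% interval: the 0.005 and 0.995 quantiles of Beta(7.4, 5.7).
Posterior mean ≈ 0.565, SD ≈ 0.132; a Normal approximation gives roughly [0.225, 0.905].
Exact: F⁻¹(0.005) = 0.231; F⁻¹(0.995) = 0.865.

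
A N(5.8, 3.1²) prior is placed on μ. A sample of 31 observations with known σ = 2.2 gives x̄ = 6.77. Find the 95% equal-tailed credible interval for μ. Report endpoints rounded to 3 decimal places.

Posterior precision = 1/3.1² + 31/2.2² = 0.1041 + 6.4050 = 6.5090, so posterior SD = 0.3920.
Posterior mean = (5.8/3.1² + 31·6.77/2.2²) / 6.5090 = 6.7545.
Interval: 6.7545 ± 1.960 × 0.3920 → [5.986, 7.523].

[5.986, 7.523]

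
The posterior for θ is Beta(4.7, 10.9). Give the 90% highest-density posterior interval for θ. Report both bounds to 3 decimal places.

The posterior is unimodal and skewed, so the HPD interval has equal density at both endpoints and is the shortest 90% interval.
Solving f(0.116) = f(0.480) with F(0.480) − F(0.116) = 0.90 gives [0.116, 0.480].
For comparison, the equal-tailed interval is [0.131, 0.501]; the HPD is narrower and shifted toward the mode.

[0.116, 0.480]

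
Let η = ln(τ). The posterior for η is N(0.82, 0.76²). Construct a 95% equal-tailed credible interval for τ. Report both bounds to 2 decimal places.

On the log scale the 95% interval is 0.82 ± 1.960 × 0.76 = [-0.6696, 2.3096].
Exponentiate: [e^-0.6696, e^2.3096] = [0.51, 10.07].

[0.51, 10.07]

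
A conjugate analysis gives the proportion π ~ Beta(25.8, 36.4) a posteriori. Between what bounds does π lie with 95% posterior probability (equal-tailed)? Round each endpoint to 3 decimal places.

[0.296, 0.538]

Posterior: Beta(25.8, 36.4).
Equal-tailed 95% interval: the 0.025 and 0.975 quantiles of Beta(25.8, 36.4).
Posterior mean ≈ 0.415, SD ≈ 0.062; a Normal approximation gives roughly [0.293, 0.536].
Exact: F⁻¹(0.025) = 0.296; F⁻¹(0.975) = 0.538.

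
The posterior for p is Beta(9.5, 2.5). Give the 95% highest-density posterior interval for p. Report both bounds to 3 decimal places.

[0.573, 0.980]

The posterior is unimodal and skewed, so the HPD interval has equal density at both endpoints and is the shortest 95% interval.
Solving f(0.573) = f(0.980) with F(0.980) − F(0.573) = 0.95 gives [0.573, 0.980].
For comparison, the equal-tailed interval is [0.533, 0.960]; the HPD is narrower and shifted toward the mode.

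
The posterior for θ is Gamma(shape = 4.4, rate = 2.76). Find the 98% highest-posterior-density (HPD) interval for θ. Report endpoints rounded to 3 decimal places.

The posterior is unimodal and skewed, so the HPD interval has equal density at both endpoints and is the shortest 98% interval.
Solving f(0.239) = f(3.569) with F(3.569) − F(0.239) = 0.98 gives [0.239, 3.569].
For comparison, the equal-tailed interval is [0.362, 3.868]; the HPD is narrower and shifted toward the mode.

[0.239, 3.569]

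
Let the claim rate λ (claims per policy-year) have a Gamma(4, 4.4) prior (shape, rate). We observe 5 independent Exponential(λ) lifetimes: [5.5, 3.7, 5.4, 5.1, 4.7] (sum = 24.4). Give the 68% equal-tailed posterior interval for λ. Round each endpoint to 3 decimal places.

Posterior: Gamma(4+5, 4.4+24.4) = Gamma(9, 28.8) (shape, rate).
Equal-tailed 68% interval: Gamma(9, 28.8) quantiles at 0.16 and 0.84.
Posterior mean ≈ 0.312, SD ≈ 0.104; a Normal approximation gives roughly [0.209, 0.416].
Exact: lower = 0.211; upper = 0.414.

[0.211, 0.414]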